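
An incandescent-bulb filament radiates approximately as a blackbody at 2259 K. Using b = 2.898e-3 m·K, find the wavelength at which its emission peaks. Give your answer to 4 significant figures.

Wien's displacement law: λ_max = b/T = (2.898×10⁻³ m·K)/(2259 K) = 1.2829×10⁻⁶ m.
That is 1.283 μm, in the infrared range.

λ_max ≈ 1.283 μm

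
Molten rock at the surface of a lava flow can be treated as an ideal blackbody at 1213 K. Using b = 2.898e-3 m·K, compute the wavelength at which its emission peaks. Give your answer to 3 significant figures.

λ_max ≈ 2.39×10³ nm

Wien's displacement law: λ_max = b/T = (2.898×10⁻³ m·K)/(1213 K) = 2.389×10⁻⁶ m.
That is 2.39×10³ nm, in the infrared range.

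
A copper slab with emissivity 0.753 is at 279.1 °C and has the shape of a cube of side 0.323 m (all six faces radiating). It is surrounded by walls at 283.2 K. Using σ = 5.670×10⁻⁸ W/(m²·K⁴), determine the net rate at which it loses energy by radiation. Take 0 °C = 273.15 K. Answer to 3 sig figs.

T = 279.1 °C + 273.15 = 552.25 K.
Area A = 6s² = 6×(0.323 m)² = 0.625974 m².
Net radiated power P_net = εσA(T⁴ − T₀⁴) = 0.753×5.670×10⁻⁸×0.625974×(552.25⁴ − 283.2⁴).
T⁴ − T₀⁴ = 9.30128×10¹⁰ − 6.43240×10⁹ = 8.65804×10¹⁰ K⁴, so P_net = 2.31×10³ W.

Net loss ≈ 2.31×10³ W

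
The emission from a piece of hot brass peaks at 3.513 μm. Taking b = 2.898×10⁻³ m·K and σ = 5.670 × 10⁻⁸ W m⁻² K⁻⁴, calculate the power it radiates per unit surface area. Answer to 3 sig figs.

Wien's law: T = b/λ_max = 2.898×10⁻³/3.513×10⁻⁶ = 824.936 K.
Then I = σT⁴ = 5.670×10⁻⁸×(824.936)⁴ = 2.63×10⁴ W/m².

I ≈ 2.63×10⁴ W/m²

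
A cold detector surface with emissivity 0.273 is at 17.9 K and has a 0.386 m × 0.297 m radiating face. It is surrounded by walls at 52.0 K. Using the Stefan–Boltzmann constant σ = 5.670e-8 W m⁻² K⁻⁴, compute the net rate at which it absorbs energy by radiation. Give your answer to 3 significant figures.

Net gain ≈ 0.0128 W

Area A = 0.386 × 0.297 = 0.114642 m².
Net radiated power P_net = εσA(T⁴ − T₀⁴) = 0.273×5.670×10⁻⁸×0.114642×(17.9⁴ − 52.0⁴).
T⁴ − T₀⁴ = 1.02663×10⁵ − 7.31162×10⁶ = -7.20896×10⁶ K⁴, so P_net = -0.0128 W — negative, meaning a net gain of 0.0128 W.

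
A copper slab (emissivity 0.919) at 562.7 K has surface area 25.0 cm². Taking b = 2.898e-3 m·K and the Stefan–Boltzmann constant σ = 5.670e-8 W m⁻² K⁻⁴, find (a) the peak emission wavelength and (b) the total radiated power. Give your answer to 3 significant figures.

(a) λ_max = b/T = 2.898×10⁻³/562.7 = 5.150×10⁻⁶ m = 5.15 μm.
Area A = 25.0 cm² = 2.50×10⁻³ m².
(b) P = εσAT⁴ = 0.919×5.670×10⁻⁸×2.50×10⁻³×(562.7)⁴ = 13.1 W.

λ_max ≈ 5.15 μm; P ≈ 13.1 W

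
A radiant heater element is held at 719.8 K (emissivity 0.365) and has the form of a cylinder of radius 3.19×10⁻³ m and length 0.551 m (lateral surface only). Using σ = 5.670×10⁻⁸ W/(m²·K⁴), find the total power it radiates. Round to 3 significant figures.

Lateral area A = 2πrL = 2π×3.19×10⁻³×0.551 = 0.0110439 m².
P = εσAT⁴ = 0.365 × 5.670×10⁻⁸ × 0.0110439 × (719.8)⁴ = 61.4 W.

P ≈ 61.4 W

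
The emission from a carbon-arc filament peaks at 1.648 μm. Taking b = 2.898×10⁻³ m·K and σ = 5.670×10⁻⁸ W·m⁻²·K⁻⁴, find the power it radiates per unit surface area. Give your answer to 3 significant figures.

I ≈ 5.42×10⁵ W/m²

Wien's law: T = b/λ_max = 2.898×10⁻³/1.648×10⁻⁶ = 1758.50 K.
Then I = σT⁴ = 5.670×10⁻⁸×(1758.50)⁴ = 5.42×10⁵ W/m².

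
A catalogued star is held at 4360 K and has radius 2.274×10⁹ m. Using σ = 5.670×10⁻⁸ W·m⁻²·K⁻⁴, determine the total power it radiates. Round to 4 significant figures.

P ≈ 1.331×10²⁷ W

Surface area A = 4πR² = 4π(2.274×10⁹ m)² = 6.49817×10¹⁹ m².
P = σAT⁴ = 5.670×10⁻⁸ × 6.49817×10¹⁹ × (4360)⁴ = 1.331×10²⁷ W.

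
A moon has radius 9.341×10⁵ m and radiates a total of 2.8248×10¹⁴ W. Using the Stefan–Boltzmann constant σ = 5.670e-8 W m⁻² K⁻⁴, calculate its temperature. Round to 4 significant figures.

T ≈ 146.0 K

Surface area A = 4πR² = 4π(9.341×10⁵ m)² = 1.09647×10¹³ m².
P = σAT⁴ ⇒ T = (P/(σA))^(1/4) = (2.8248×10¹⁴/(5.670×10⁻⁸×1.09647×10¹³))^(1/4) = 146.0 K.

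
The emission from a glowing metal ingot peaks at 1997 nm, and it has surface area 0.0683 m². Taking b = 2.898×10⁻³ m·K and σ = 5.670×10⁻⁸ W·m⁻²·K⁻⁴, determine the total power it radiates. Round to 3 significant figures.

Wien's law: T = b/λ_max = 2.898×10⁻³/1.997×10⁻⁶ = 1451.18 K.
Area A = 0.0683 m².
Then P = σAT⁴ = 5.670×10⁻⁸×0.0683×(1451.18)⁴ = 1.72×10⁴ W.

P ≈ 1.72×10⁴ W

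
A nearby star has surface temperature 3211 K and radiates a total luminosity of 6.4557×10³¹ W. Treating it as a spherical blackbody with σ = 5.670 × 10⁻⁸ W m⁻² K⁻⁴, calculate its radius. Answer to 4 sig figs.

R ≈ 9.232×10¹¹ m

L = 4πR²σT⁴ ⇒ R = √(L/(4πσT⁴)).
σT⁴ = 6.02760×10⁶ W/m², so R = √(6.4557×10³¹/(4π×6.02760×10⁶)) = 9.232×10¹¹ m.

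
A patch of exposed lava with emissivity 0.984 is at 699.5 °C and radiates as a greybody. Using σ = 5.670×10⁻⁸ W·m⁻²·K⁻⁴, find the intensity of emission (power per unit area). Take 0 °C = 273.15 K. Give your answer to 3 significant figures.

I ≈ 4.99×10⁴ W/m²

T = 699.5 °C + 273.15 = 972.65 K.
Stefan–Boltzmann: I = εσT⁴ = 0.984 × 5.670×10⁻⁸ × (972.65)⁴ = 4.99×10⁴ W/m².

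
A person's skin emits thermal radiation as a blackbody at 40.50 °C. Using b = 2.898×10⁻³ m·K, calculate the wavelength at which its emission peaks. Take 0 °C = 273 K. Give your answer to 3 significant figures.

T = 40.50 °C + 273 = 313.50 K.
Wien's displacement law: λ_max = b/T = (2.898×10⁻³ m·K)/(313.50 K) = 9.244×10⁻⁶ m.
That is 9.24 μm, in the infrared range.

λ_max ≈ 9.24 μm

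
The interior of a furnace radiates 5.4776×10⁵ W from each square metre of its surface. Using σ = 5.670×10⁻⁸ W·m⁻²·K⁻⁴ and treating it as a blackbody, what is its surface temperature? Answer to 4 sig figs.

I = σT⁴, so T = (I/σ)^(1/4) = (5.4776×10⁵/(5.670×10⁻⁸))^(1/4) = 1763 K.

T ≈ 1763 K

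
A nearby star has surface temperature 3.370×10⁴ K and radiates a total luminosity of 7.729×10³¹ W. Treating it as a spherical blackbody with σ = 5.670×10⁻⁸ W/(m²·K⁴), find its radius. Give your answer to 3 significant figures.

R ≈ 9.17×10⁹ m

L = 4πR²σT⁴ ⇒ R = √(L/(4πσT⁴)).
σT⁴ = 7.31312×10¹⁰ W/m², so R = √(7.729×10³¹/(4π×7.31312×10¹⁰)) = 9.17×10⁹ m.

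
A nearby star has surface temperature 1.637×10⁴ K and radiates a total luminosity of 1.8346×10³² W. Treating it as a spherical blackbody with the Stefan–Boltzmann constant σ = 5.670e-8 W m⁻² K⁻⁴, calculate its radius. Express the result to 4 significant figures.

L = 4πR²σT⁴ ⇒ R = √(L/(4πσT⁴)).
σT⁴ = 4.07172×10⁹ W/m², so R = √(1.8346×10³²/(4π×4.07172×10⁹)) = 5.988×10¹⁰ m.

R ≈ 5.988×10¹⁰ m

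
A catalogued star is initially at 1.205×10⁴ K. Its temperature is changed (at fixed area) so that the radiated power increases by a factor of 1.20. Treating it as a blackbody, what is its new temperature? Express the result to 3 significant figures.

P ∝ T⁴, so T₂/T₁ = (P₂/P₁)^(1/4) = (1.20)^(1/4) = 1.04664.
T₂ = 1.205×10⁴ × 1.04664 = 1.26×10⁴ K.

T₂ ≈ 1.26×10⁴ K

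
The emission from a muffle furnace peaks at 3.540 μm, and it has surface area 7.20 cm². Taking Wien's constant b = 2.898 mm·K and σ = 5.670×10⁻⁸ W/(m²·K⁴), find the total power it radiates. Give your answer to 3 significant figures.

P ≈ 18.3 W

Wien's law: T = b/λ_max = 2.898×10⁻³/3.540×10⁻⁶ = 818.644 K.
Area A = 7.20 cm² = 7.20×10⁻⁴ m².
Then P = σAT⁴ = 5.670×10⁻⁸×7.20×10⁻⁴×(818.644)⁴ = 18.3 W.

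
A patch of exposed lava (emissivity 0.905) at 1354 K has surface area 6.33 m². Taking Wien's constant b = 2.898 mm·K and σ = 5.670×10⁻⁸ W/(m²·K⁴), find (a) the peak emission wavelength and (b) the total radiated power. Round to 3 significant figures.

(a) λ_max = b/T = 2.898×10⁻³/1354 = 2.140×10⁻⁶ m = 2.14×10³ nm.
Area A = 6.33 m².
(b) P = εσAT⁴ = 0.905×5.670×10⁻⁸×6.33×(1354)⁴ = 1.09×10⁶ W.

λ_max ≈ 2.14×10³ nm; P ≈ 1.09×10⁶ W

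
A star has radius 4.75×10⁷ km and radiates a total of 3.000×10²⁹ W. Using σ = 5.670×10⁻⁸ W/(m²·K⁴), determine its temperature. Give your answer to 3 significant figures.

Surface area A = 4πR² = 4π(4.75×10¹⁰ m)² = 2.83529×10²² m².
P = σAT⁴ ⇒ T = (P/(σA))^(1/4) = (3.000×10²⁹/(5.670×10⁻⁸×2.83529×10²²))^(1/4) = 3.70×10³ K.

T ≈ 3.70×10³ K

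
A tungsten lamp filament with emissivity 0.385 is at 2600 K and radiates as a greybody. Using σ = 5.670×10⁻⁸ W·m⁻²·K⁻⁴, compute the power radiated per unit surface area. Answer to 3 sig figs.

Stefan–Boltzmann: I = εσT⁴ = 0.385 × 5.670×10⁻⁸ × (2600)⁴ = 9.98×10⁵ W/m².

I ≈ 9.98×10⁵ W/m²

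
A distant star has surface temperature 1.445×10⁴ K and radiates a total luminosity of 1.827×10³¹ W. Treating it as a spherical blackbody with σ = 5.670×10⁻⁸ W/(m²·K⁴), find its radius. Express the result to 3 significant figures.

R ≈ 2.43×10¹⁰ m

L = 4πR²σT⁴ ⇒ R = √(L/(4πσT⁴)).
σT⁴ = 2.47203×10⁹ W/m², so R = √(1.827×10³¹/(4π×2.47203×10⁹)) = 2.43×10¹⁰ m.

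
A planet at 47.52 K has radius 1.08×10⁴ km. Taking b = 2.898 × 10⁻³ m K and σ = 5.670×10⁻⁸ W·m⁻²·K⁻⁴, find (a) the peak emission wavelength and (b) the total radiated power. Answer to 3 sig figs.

λ_max ≈ 61.0 μm; P ≈ 4.24×10¹⁴ W

(a) λ_max = b/T = 2.898×10⁻³/47.52 = 6.098×10⁻⁵ m = 61.0 μm.
Surface area A = 4πR² = 4π(1.08×10⁷ m)² = 1.46574×10¹⁵ m².
(b) P = σAT⁴ = 5.670×10⁻⁸×1.46574×10¹⁵×(47.52)⁴ = 4.24×10¹⁴ W.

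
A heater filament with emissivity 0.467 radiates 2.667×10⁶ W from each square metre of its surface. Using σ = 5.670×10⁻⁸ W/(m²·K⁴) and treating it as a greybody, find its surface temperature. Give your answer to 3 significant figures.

I = εσT⁴, so T = (I/εσ)^(1/4) = (2.667×10⁶/(0.467×5.670×10⁻⁸))^(1/4) = 3.17×10³ K.

T ≈ 3.17×10³ K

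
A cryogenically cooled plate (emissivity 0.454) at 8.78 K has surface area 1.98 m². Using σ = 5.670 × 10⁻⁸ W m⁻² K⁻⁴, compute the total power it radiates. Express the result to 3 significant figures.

P ≈ 3.03×10⁻⁴ W

Area A = 1.98 m².
P = εσAT⁴ = 0.454 × 5.670×10⁻⁸ × 1.98 × (8.78)⁴ = 3.03×10⁻⁴ W.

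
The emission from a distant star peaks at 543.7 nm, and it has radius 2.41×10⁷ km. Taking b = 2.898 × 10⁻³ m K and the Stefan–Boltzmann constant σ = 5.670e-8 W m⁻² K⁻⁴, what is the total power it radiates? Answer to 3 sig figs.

Wien's law: T = b/λ_max = 2.898×10⁻³/5.437×10⁻⁷ = 5330.15 K.
Surface area A = 4πR² = 4π(2.41×10¹⁰ m)² = 7.29867×10²¹ m².
Then P = σAT⁴ = 5.670×10⁻⁸×7.29867×10²¹×(5330.15)⁴ = 3.34×10²⁹ W.

P ≈ 3.34×10²⁹ W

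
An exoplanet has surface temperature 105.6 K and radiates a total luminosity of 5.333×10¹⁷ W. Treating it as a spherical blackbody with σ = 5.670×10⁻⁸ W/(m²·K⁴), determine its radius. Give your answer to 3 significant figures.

R ≈ 7.76×10⁷ m

L = 4πR²σT⁴ ⇒ R = √(L/(4πσT⁴)).
σT⁴ = 7.05081 W/m², so R = √(5.333×10¹⁷/(4π×7.05081)) = 7.76×10⁷ m.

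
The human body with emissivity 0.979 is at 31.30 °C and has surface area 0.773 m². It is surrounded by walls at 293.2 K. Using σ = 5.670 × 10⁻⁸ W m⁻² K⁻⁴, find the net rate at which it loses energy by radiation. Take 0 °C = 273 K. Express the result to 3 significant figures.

Net loss ≈ 50.8 W

T = 31.30 °C + 273 = 304.30 K.
Area A = 0.773 m².
Net radiated power P_net = εσA(T⁴ − T₀⁴) = 0.979×5.670×10⁻⁸×0.773×(304.30⁴ − 293.2⁴).
T⁴ − T₀⁴ = 8.57448×10⁹ − 7.39019×10⁹ = 1.18429×10⁹ K⁴, so P_net = 50.8 W.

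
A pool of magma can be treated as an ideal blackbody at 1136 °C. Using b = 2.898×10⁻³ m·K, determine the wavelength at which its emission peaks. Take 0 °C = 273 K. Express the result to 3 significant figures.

λ_max ≈ 2.06 μm

T = 1136 °C + 273 = 1409 K.
Wien's displacement law: λ_max = b/T = (2.898×10⁻³ m·K)/(1409 K) = 2.057×10⁻⁶ m.
That is 2.06 μm, in the infrared range.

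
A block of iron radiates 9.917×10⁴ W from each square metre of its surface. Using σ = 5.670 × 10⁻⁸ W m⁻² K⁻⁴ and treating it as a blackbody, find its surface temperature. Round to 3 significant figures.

T ≈ 1.15×10³ K

I = σT⁴, so T = (I/σ)^(1/4) = (9.917×10⁴/(5.670×10⁻⁸))^(1/4) = 1.15×10³ K.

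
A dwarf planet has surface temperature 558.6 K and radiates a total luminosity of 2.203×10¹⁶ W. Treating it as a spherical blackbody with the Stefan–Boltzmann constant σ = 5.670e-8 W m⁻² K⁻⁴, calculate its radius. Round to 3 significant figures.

L = 4πR²σT⁴ ⇒ R = √(L/(4πσT⁴)).
σT⁴ = 5520.61 W/m², so R = √(2.203×10¹⁶/(4π×5520.61)) = 5.64×10⁵ m.

R ≈ 5.64×10⁵ m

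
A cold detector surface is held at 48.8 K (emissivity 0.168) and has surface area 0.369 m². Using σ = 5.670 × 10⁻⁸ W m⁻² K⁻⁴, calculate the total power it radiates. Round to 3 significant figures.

Area A = 0.369 m².
P = εσAT⁴ = 0.168 × 5.670×10⁻⁸ × 0.369 × (48.8)⁴ = 0.0199 W.

P ≈ 0.0199 W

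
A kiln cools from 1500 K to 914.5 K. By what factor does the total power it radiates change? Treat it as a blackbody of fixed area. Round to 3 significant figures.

P₂/P₁ ≈ 0.138

P ∝ T⁴, so P₂/P₁ = (T₂/T₁)⁴ = (914.5/1500)⁴ = (0.609667)⁴ = 0.138.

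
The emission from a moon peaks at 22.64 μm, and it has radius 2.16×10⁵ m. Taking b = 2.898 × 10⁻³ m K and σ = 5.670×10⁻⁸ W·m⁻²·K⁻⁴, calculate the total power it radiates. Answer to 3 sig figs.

Wien's law: T = b/λ_max = 2.898×10⁻³/2.264×10⁻⁵ = 128.004 K.
Surface area A = 4πR² = 4π(2.16×10⁵ m)² = 5.86297×10¹¹ m².
Then P = σAT⁴ = 5.670×10⁻⁸×5.86297×10¹¹×(128.004)⁴ = 8.92×10¹² W.

P ≈ 8.92×10¹² W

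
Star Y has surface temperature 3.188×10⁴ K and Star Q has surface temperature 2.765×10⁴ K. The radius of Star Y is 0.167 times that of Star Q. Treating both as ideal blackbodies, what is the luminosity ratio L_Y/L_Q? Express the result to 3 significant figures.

L ∝ R²T⁴, so L_Y/L_Q = (R_Y/R_Q)²(T_Y/T_Q)⁴ = (0.167)² × (3.188×10⁴/2.765×10⁴)⁴ = 0.027889 × 1.76723 = 0.0493.

L_Y/L_Q ≈ 0.0493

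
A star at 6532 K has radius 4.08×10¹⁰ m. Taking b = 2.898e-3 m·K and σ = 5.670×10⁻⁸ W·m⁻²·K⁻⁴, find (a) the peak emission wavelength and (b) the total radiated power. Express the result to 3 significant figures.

λ_max ≈ 0.444 μm; P ≈ 2.16×10³⁰ W

(a) λ_max = b/T = 2.898×10⁻³/6532 = 4.437×10⁻⁷ m = 0.444 μm.
Surface area A = 4πR² = 4π(4.08×10¹⁰ m)² = 2.09185×10²² m².
(b) P = σAT⁴ = 5.670×10⁻⁸×2.09185×10²²×(6532)⁴ = 2.16×10³⁰ W.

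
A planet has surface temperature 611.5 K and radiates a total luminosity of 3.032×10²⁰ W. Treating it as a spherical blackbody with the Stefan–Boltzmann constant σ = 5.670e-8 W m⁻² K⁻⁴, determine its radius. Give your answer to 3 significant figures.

L = 4πR²σT⁴ ⇒ R = √(L/(4πσT⁴)).
σT⁴ = 7928.10 W/m², so R = √(3.032×10²⁰/(4π×7928.10)) = 5.52×10⁷ m.

R ≈ 5.52×10⁷ m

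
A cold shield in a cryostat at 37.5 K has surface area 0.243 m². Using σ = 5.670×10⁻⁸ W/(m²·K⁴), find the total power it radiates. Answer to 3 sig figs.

Area A = 0.243 m².
P = σAT⁴ = 5.670×10⁻⁸ × 0.243 × (37.5)⁴ = 0.0272 W.

P ≈ 0.0272 W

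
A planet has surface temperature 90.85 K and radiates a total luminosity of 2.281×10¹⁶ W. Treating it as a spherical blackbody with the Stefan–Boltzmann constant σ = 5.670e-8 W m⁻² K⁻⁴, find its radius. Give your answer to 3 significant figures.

R ≈ 2.17×10⁷ m

L = 4πR²σT⁴ ⇒ R = √(L/(4πσT⁴)).
σT⁴ = 3.86263 W/m², so R = √(2.281×10¹⁶/(4π×3.86263)) = 2.17×10⁷ m.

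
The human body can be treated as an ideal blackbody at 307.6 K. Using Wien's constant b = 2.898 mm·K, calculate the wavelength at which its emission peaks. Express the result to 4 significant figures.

λ_max ≈ 9.421 μm

Wien's displacement law: λ_max = b/T = (2.898×10⁻³ m·K)/(307.6 K) = 9.4213×10⁻⁶ m.
That is 9.421 μm, in the infrared range.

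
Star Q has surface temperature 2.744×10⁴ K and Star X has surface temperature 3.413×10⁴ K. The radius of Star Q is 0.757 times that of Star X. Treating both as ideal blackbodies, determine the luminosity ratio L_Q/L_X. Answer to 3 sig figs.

L_Q/L_X ≈ 0.239

L ∝ R²T⁴, so L_Q/L_X = (R_Q/R_X)²(T_Q/T_X)⁴ = (0.757)² × (2.744×10⁴/3.413×10⁴)⁴ = 0.573049 × 0.417822 = 0.239.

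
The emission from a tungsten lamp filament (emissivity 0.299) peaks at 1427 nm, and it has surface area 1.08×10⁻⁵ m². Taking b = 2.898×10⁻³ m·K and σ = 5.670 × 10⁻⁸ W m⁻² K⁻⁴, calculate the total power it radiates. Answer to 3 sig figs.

Wien's law: T = b/λ_max = 2.898×10⁻³/1.427×10⁻⁶ = 2030.83 K.
Area A = 1.08×10⁻⁵ m².
Then P = εσAT⁴ = 0.299×5.670×10⁻⁸×1.08×10⁻⁵×(2030.83)⁴ = 3.11 W.

P ≈ 3.11 W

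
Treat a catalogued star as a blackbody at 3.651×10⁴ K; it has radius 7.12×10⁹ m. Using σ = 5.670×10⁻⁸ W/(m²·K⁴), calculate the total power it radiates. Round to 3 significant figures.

Surface area A = 4πR² = 4π(7.12×10⁹ m)² = 6.37045×10²⁰ m².
P = σAT⁴ = 5.670×10⁻⁸ × 6.37045×10²⁰ × (3.651×10⁴)⁴ = 6.42×10³¹ W.

P ≈ 6.42×10³¹ W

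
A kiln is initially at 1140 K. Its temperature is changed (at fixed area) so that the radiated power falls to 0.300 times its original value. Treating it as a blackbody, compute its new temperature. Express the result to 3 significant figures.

T₂ ≈ 844 K

P ∝ T⁴, so T₂/T₁ = (P₂/P₁)^(1/4) = (0.300)^(1/4) = 0.740083.
T₂ = 1140 × 0.740083 = 844 K.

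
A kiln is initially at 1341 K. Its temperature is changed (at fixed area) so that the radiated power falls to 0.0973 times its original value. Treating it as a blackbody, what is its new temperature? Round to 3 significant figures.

T₂ ≈ 749 K

P ∝ T⁴, so T₂/T₁ = (P₂/P₁)^(1/4) = (0.0973)^(1/4) = 0.558506.
T₂ = 1341 × 0.558506 = 749 K.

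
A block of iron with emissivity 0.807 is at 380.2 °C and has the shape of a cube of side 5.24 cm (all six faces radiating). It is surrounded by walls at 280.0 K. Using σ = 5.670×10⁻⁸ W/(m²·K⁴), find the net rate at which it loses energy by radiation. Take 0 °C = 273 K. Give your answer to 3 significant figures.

T = 380.2 °C + 273 = 653.2 K.
Area A = 6s² = 6×(0.0524 m)² = 0.0164746 m².
Net radiated power P_net = εσA(T⁴ − T₀⁴) = 0.807×5.670×10⁻⁸×0.0164746×(653.2⁴ − 280.0⁴).
T⁴ − T₀⁴ = 1.82047×10¹¹ − 6.14656×10⁹ = 1.75900×10¹¹ K⁴, so P_net = 133 W.

Net loss ≈ 133 W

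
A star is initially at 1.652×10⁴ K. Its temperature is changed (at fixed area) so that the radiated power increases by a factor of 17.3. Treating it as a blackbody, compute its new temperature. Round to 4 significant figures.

P ∝ T⁴, so T₂/T₁ = (P₂/P₁)^(1/4) = (17.3)^(1/4) = 2.03944.
T₂ = 1.652×10⁴ × 2.03944 = 3.369×10⁴ K.

T₂ ≈ 3.369×10⁴ K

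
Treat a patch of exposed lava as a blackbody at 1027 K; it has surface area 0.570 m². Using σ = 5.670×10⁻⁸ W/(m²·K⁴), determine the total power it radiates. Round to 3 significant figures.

P ≈ 3.60×10⁴ W

Area A = 0.570 m².
P = σAT⁴ = 5.670×10⁻⁸ × 0.570 × (1027)⁴ = 3.60×10⁴ W.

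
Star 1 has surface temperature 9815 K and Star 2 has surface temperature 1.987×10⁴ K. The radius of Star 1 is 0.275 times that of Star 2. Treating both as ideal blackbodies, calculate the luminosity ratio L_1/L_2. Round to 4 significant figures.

L_1/L_2 ≈ 4.502×10⁻³

L ∝ R²T⁴, so L_1/L_2 = (R_1/R_2)²(T_1/T_2)⁴ = (0.275)² × (9815/1.987×10⁴)⁴ = 0.075625 × 0.0595346 = 4.502×10⁻³.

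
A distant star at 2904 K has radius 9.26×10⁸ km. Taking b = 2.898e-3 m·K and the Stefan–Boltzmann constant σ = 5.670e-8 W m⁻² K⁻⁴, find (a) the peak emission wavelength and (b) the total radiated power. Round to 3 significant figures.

(a) λ_max = b/T = 2.898×10⁻³/2904 = 9.979×10⁻⁷ m = 998 nm.
Surface area A = 4πR² = 4π(9.26×10¹¹ m)² = 1.07754×10²⁵ m².
(b) P = σAT⁴ = 5.670×10⁻⁸×1.07754×10²⁵×(2904)⁴ = 4.35×10³¹ W.

λ_max ≈ 998 nm; P ≈ 4.35×10³¹ W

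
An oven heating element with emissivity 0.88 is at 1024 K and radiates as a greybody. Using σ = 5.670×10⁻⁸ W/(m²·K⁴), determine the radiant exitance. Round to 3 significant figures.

Stefan–Boltzmann: I = εσT⁴ = 0.88 × 5.670×10⁻⁸ × (1024)⁴ = 5.49×10⁴ W/m².

I ≈ 5.49×10⁴ W/m²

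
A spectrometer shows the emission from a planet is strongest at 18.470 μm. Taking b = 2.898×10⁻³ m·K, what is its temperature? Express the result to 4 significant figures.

Wien's law gives T = b/λ_max = (2.898×10⁻³ m·K)/(1.8470×10⁻⁵ m) = 156.9 K.

T ≈ 156.9 K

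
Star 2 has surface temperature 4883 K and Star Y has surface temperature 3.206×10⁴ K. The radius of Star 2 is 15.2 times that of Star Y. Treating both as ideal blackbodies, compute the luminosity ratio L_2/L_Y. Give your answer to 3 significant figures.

L ∝ R²T⁴, so L_2/L_Y = (R_2/R_Y)²(T_2/T_Y)⁴ = (15.2)² × (4883/3.206×10⁴)⁴ = 231.04 × 5.38137×10⁻⁴ = 0.124.

L_2/L_Y ≈ 0.124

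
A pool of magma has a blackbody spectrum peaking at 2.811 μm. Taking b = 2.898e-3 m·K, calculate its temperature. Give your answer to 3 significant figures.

Wien's law gives T = b/λ_max = (2.898×10⁻³ m·K)/(2.811×10⁻⁶ m) = 1.03×10³ K.

T ≈ 1.03×10³ K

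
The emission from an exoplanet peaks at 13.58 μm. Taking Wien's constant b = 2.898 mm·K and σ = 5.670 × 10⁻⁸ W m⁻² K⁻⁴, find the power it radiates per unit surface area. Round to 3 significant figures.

Wien's law: T = b/λ_max = 2.898×10⁻³/1.358×10⁻⁵ = 213.402 K.
Then I = σT⁴ = 5.670×10⁻⁸×(213.402)⁴ = 118 W/m².

I ≈ 118 W/m²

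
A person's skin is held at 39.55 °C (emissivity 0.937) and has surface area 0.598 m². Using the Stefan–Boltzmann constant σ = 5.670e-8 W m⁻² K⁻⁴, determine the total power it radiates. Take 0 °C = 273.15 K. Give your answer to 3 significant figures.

P ≈ 304 W

T = 39.55 °C + 273.15 = 312.70 K.
Area A = 0.598 m².
P = εσAT⁴ = 0.937 × 5.670×10⁻⁸ × 0.598 × (312.70)⁴ = 304 W.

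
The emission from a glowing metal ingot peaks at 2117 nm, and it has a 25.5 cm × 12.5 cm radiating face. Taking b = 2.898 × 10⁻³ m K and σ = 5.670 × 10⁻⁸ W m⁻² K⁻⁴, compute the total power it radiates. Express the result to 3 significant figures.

P ≈ 6.35×10³ W

Wien's law: T = b/λ_max = 2.898×10⁻³/2.117×10⁻⁶ = 1368.92 K.
Area A = 0.255 × 0.125 = 0.031875 m².
Then P = σAT⁴ = 5.670×10⁻⁸×0.031875×(1368.92)⁴ = 6.35×10³ W.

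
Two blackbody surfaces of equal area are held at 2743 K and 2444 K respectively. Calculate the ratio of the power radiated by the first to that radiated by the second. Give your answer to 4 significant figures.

With equal areas, P₁/P₂ = (T₁/T₂)⁴ = (2743/2444)⁴ = 1.587.

P₁/P₂ ≈ 1.587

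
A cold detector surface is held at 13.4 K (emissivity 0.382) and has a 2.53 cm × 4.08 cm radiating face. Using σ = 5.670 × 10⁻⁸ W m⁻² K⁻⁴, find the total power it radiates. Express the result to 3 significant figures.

Area A = 0.0253 × 0.0408 = 1.03224×10⁻³ m².
P = εσAT⁴ = 0.382 × 5.670×10⁻⁸ × 1.03224×10⁻³ × (13.4)⁴ = 7.21×10⁻⁷ W.

P ≈ 7.21×10⁻⁷ W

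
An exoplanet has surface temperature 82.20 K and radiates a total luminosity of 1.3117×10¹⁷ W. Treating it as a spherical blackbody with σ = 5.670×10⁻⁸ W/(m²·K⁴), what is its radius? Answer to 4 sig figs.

L = 4πR²σT⁴ ⇒ R = √(L/(4πσT⁴)).
σT⁴ = 2.58863 W/m², so R = √(1.3117×10¹⁷/(4π×2.58863)) = 6.350×10⁷ m.

R ≈ 6.350×10⁷ m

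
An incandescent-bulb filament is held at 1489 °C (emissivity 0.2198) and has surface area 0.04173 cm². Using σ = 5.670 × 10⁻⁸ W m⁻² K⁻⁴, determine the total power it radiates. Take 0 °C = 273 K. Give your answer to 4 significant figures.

T = 1489 °C + 273 = 1762 K.
Area A = 0.04173 cm² = 4.173×10⁻⁶ m².
P = εσAT⁴ = 0.2198 × 5.670×10⁻⁸ × 4.173×10⁻⁶ × (1762)⁴ = 0.5013 W.

P ≈ 0.5013 W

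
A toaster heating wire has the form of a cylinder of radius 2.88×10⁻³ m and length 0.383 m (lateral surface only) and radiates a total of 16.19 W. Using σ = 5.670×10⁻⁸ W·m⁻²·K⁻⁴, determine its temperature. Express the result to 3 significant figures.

T ≈ 451 K

Lateral area A = 2πrL = 2π×2.88×10⁻³×0.383 = 6.93060×10⁻³ m².
P = σAT⁴ ⇒ T = (P/(σA))^(1/4) = (16.19/(5.670×10⁻⁸×6.93060×10⁻³))^(1/4) = 451 K.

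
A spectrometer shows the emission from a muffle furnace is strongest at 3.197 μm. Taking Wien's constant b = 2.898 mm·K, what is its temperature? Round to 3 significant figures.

Wien's law gives T = b/λ_max = (2.898×10⁻³ m·K)/(3.197×10⁻⁶ m) = 906 K.

T ≈ 906 K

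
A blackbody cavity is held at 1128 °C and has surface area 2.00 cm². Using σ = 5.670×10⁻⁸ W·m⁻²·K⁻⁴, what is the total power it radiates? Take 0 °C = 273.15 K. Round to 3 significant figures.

P ≈ 43.7 W

T = 1128 °C + 273.15 = 1401.15 K.
Area A = 2.00 cm² = 2.00×10⁻⁴ m².
P = σAT⁴ = 5.670×10⁻⁸ × 2.00×10⁻⁴ × (1401.15)⁴ = 43.7 W.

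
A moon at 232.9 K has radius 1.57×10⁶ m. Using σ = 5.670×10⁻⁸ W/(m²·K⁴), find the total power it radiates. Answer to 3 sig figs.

P ≈ 5.17×10¹⁵ W

Surface area A = 4πR² = 4π(1.57×10⁶ m)² = 3.09748×10¹³ m².
P = σAT⁴ = 5.670×10⁻⁸ × 3.09748×10¹³ × (232.9)⁴ = 5.17×10¹⁵ W.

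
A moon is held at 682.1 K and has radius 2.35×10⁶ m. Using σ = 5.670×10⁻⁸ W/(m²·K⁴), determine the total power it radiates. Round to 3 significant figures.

P ≈ 8.52×10¹⁷ W

Surface area A = 4πR² = 4π(2.35×10⁶ m)² = 6.93978×10¹³ m².
P = σAT⁴ = 5.670×10⁻⁸ × 6.93978×10¹³ × (682.1)⁴ = 8.52×10¹⁷ W.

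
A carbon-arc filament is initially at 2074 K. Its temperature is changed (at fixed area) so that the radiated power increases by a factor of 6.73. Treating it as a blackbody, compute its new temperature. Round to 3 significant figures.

P ∝ T⁴, so T₂/T₁ = (P₂/P₁)^(1/4) = (6.73)^(1/4) = 1.61066.
T₂ = 2074 × 1.61066 = 3.34×10³ K.

T₂ ≈ 3.34×10³ K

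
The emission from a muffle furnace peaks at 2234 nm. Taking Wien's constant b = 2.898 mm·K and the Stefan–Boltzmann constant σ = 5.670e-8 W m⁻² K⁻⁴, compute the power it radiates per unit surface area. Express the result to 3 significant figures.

I ≈ 1.61×10⁵ W/m²

Wien's law: T = b/λ_max = 2.898×10⁻³/2.234×10⁻⁶ = 1297.22 K.
Then I = σT⁴ = 5.670×10⁻⁸×(1297.22)⁴ = 1.61×10⁵ W/m².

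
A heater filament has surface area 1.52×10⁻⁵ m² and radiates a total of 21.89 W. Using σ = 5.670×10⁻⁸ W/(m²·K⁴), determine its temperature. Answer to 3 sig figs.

Area A = 1.52×10⁻⁵ m².
P = σAT⁴ ⇒ T = (P/(σA))^(1/4) = (21.89/(5.670×10⁻⁸×1.52×10⁻⁵))^(1/4) = 2.24×10³ K.

T ≈ 2.24×10³ K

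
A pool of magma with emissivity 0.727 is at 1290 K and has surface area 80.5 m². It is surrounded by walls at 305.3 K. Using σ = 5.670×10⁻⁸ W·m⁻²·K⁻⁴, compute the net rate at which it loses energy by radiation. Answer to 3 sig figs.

Net loss ≈ 9.16×10⁶ W

Area A = 80.5 m².
Net radiated power P_net = εσA(T⁴ − T₀⁴) = 0.727×5.670×10⁻⁸×80.5×(1290⁴ − 305.3⁴).
T⁴ − T₀⁴ = 2.76923×10¹² − 8.68775×10⁹ = 2.76054×10¹² K⁴, so P_net = 9.16×10⁶ W.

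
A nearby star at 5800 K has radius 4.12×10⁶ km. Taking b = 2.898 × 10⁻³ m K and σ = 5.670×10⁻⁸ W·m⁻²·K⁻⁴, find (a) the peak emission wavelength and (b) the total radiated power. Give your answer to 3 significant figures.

(a) λ_max = b/T = 2.898×10⁻³/5800 = 4.997×10⁻⁷ m = 500 nm.
Surface area A = 4πR² = 4π(4.12×10⁹ m)² = 2.13307×10²⁰ m².
(b) P = σAT⁴ = 5.670×10⁻⁸×2.13307×10²⁰×(5800)⁴ = 1.37×10²⁸ W.

λ_max ≈ 500 nm; P ≈ 1.37×10²⁸ W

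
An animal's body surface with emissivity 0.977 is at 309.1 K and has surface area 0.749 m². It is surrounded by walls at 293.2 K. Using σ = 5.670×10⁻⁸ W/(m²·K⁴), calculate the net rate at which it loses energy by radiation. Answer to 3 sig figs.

Net loss ≈ 72.1 W

Area A = 0.749 m².
Net radiated power P_net = εσA(T⁴ − T₀⁴) = 0.977×5.670×10⁻⁸×0.749×(309.1⁴ − 293.2⁴).
T⁴ − T₀⁴ = 9.12843×10⁹ − 7.39019×10⁹ = 1.73824×10⁹ K⁴, so P_net = 72.1 W.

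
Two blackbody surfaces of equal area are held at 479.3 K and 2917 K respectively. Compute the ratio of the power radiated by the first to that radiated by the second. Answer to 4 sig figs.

With equal areas, P₁/P₂ = (T₁/T₂)⁴ = (479.3/2917)⁴ = 7.289×10⁻⁴.

P₁/P₂ ≈ 7.289×10⁻⁴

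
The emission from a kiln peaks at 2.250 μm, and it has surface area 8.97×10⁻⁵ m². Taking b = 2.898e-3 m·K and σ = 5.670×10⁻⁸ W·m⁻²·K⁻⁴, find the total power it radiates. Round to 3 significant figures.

Wien's law: T = b/λ_max = 2.898×10⁻³/2.250×10⁻⁶ = 1288.00 K.
Area A = 8.97×10⁻⁵ m².
Then P = σAT⁴ = 5.670×10⁻⁸×8.97×10⁻⁵×(1288.00)⁴ = 14.0 W.

P ≈ 14.0 W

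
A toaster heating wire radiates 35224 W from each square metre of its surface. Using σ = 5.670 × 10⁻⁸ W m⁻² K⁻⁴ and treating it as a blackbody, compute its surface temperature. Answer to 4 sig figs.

T ≈ 887.8 K

I = σT⁴, so T = (I/σ)^(1/4) = (35224/(5.670×10⁻⁸))^(1/4) = 887.8 K.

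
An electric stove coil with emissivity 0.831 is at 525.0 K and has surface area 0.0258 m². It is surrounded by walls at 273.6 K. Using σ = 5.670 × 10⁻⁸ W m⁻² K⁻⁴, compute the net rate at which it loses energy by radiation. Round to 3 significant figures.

Net loss ≈ 85.5 W

Area A = 0.0258 m².
Net radiated power P_net = εσA(T⁴ − T₀⁴) = 0.831×5.670×10⁻⁸×0.0258×(525.0⁴ − 273.6⁴).
T⁴ − T₀⁴ = 7.59691×10¹⁰ − 5.60356×10⁹ = 7.03655×10¹⁰ K⁴, so P_net = 85.5 W.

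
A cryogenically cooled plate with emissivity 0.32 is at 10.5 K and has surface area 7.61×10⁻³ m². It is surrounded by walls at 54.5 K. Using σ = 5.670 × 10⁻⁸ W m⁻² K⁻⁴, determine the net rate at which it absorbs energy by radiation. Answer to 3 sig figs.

Area A = 7.61×10⁻³ m².
Net radiated power P_net = εσA(T⁴ − T₀⁴) = 0.32×5.670×10⁻⁸×7.61×10⁻³×(10.5⁴ − 54.5⁴).
T⁴ − T₀⁴ = 12155.1 − 8.82239×10⁶ = -8.81023×10⁶ K⁴, so P_net = -1.22×10⁻³ W — negative, meaning a net gain of 1.22×10⁻³ W.

Net gain ≈ 1.22×10⁻³ W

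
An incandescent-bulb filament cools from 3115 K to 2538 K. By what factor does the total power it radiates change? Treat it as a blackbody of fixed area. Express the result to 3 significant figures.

P₂/P₁ ≈ 0.441

P ∝ T⁴, so P₂/P₁ = (T₂/T₁)⁴ = (2538/3115)⁴ = (0.814767)⁴ = 0.441.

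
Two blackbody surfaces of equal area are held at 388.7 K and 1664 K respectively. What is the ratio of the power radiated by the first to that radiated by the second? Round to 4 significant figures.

With equal areas, P₁/P₂ = (T₁/T₂)⁴ = (388.7/1664)⁴ = 2.977×10⁻³.

P₁/P₂ ≈ 2.977×10⁻³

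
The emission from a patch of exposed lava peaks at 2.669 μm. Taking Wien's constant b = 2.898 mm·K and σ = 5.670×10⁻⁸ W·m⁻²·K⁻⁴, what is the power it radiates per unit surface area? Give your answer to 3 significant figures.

I ≈ 7.88×10⁴ W/m²

Wien's law: T = b/λ_max = 2.898×10⁻³/2.669×10⁻⁶ = 1085.80 K.
Then I = σT⁴ = 5.670×10⁻⁸×(1085.80)⁴ = 7.88×10⁴ W/m².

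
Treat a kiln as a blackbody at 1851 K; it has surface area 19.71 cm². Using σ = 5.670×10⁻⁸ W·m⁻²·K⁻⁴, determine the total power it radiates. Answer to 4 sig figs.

Area A = 19.71 cm² = 1.971×10⁻³ m².
P = σAT⁴ = 5.670×10⁻⁸ × 1.971×10⁻³ × (1851)⁴ = 1312 W.

P ≈ 1312 W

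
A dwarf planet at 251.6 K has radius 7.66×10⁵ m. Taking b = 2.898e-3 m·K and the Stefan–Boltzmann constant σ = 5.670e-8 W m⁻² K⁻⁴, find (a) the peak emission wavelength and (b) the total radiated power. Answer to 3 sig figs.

λ_max ≈ 11.5 μm; P ≈ 1.68×10¹⁵ W

(a) λ_max = b/T = 2.898×10⁻³/251.6 = 1.152×10⁻⁵ m = 11.5 μm.
Surface area A = 4πR² = 4π(7.66×10⁵ m)² = 7.37339×10¹² m².
(b) P = σAT⁴ = 5.670×10⁻⁸×7.37339×10¹²×(251.6)⁴ = 1.68×10¹⁵ W.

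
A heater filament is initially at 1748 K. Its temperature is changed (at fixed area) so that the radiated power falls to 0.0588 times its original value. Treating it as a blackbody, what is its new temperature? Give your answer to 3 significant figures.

P ∝ T⁴, so T₂/T₁ = (P₂/P₁)^(1/4) = (0.0588)^(1/4) = 0.492430.
T₂ = 1748 × 0.492430 = 861 K.

T₂ ≈ 861 K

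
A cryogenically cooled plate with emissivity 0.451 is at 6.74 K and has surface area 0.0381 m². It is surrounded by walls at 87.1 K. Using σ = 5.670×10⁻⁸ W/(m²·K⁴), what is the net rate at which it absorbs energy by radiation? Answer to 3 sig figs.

Area A = 0.0381 m².
Net radiated power P_net = εσA(T⁴ − T₀⁴) = 0.451×5.670×10⁻⁸×0.0381×(6.74⁴ − 87.1⁴).
T⁴ − T₀⁴ = 2063.67 − 5.75536×10⁷ = -5.75515×10⁷ K⁴, so P_net = -0.0561 W — negative, meaning a net gain of 0.0561 W.

Net gain ≈ 0.0561 W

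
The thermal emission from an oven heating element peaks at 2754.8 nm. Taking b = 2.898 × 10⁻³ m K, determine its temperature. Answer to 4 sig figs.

Wien's law gives T = b/λ_max = (2.898×10⁻³ m·K)/(2.7548×10⁻⁶ m) = 1052 K.

T ≈ 1052 K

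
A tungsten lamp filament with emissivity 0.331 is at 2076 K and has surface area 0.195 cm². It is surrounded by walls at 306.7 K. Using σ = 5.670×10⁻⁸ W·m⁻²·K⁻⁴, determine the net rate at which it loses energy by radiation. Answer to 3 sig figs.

Area A = 0.195 cm² = 1.95×10⁻⁵ m².
Net radiated power P_net = εσA(T⁴ − T₀⁴) = 0.331×5.670×10⁻⁸×1.95×10⁻⁵×(2076⁴ − 306.7⁴).
T⁴ − T₀⁴ = 1.85742×10¹³ − 8.84820×10⁹ = 1.85654×10¹³ K⁴, so P_net = 6.79 W.

Net loss ≈ 6.79 W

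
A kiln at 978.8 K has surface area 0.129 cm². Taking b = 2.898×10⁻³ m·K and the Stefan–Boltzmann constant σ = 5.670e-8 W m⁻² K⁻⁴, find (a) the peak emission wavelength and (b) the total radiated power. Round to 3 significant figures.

(a) λ_max = b/T = 2.898×10⁻³/978.8 = 2.961×10⁻⁶ m = 2.96 μm.
Area A = 0.129 cm² = 1.29×10⁻⁵ m².
(b) P = σAT⁴ = 5.670×10⁻⁸×1.29×10⁻⁵×(978.8)⁴ = 0.671 W.

λ_max ≈ 2.96 μm; P ≈ 0.671 W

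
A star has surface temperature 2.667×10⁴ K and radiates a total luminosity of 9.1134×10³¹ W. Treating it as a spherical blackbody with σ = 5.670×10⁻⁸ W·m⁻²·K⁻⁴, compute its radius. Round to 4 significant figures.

R ≈ 1.590×10¹⁰ m

L = 4πR²σT⁴ ⇒ R = √(L/(4πσT⁴)).
σT⁴ = 2.86863×10¹⁰ W/m², so R = √(9.1134×10³¹/(4π×2.86863×10¹⁰)) = 1.590×10¹⁰ m.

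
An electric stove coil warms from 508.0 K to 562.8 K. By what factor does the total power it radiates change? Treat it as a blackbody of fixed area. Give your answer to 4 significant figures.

P ∝ T⁴, so P₂/P₁ = (T₂/T₁)⁴ = (562.8/508.0)⁴ = (1.10787)⁴ = 1.506.

P₂/P₁ ≈ 1.506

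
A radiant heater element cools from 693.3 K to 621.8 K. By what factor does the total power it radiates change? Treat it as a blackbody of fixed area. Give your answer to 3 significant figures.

P ∝ T⁴, so P₂/P₁ = (T₂/T₁)⁴ = (621.8/693.3)⁴ = (0.896870)⁴ = 0.647.

P₂/P₁ ≈ 0.647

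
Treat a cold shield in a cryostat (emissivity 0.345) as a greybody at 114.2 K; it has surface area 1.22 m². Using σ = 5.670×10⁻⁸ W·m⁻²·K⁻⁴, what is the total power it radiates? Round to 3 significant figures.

P ≈ 4.06 W

Area A = 1.22 m².
P = εσAT⁴ = 0.345 × 5.670×10⁻⁸ × 1.22 × (114.2)⁴ = 4.06 W.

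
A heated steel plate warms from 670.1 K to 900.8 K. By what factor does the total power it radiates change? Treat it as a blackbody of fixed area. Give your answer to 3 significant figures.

P₂/P₁ ≈ 3.27

P ∝ T⁴, so P₂/P₁ = (T₂/T₁)⁴ = (900.8/670.1)⁴ = (1.34428)⁴ = 3.27.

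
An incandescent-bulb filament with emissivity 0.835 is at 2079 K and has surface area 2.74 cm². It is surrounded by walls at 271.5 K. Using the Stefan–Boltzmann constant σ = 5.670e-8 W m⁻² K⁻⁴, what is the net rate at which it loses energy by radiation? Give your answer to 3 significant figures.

Net loss ≈ 242 W

Area A = 2.74 cm² = 2.74×10⁻⁴ m².
Net radiated power P_net = εσA(T⁴ − T₀⁴) = 0.835×5.670×10⁻⁸×2.74×10⁻⁴×(2079⁴ − 271.5⁴).
T⁴ − T₀⁴ = 1.86818×10¹³ − 5.43350×10⁹ = 1.86764×10¹³ K⁴, so P_net = 242 W.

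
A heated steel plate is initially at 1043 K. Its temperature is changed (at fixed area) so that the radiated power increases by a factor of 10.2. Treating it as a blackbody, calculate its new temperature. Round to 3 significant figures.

P ∝ T⁴, so T₂/T₁ = (P₂/P₁)^(1/4) = (10.2)^(1/4) = 1.78710.
T₂ = 1043 × 1.78710 = 1.86×10³ K.

T₂ ≈ 1.86×10³ K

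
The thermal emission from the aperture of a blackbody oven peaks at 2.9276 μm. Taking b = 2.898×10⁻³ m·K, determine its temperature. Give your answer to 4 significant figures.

T ≈ 989.9 K

Wien's law gives T = b/λ_max = (2.898×10⁻³ m·K)/(2.9276×10⁻⁶ m) = 989.9 K.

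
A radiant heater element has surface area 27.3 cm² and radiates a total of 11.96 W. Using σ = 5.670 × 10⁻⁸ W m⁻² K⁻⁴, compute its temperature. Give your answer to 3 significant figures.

Area A = 27.3 cm² = 2.73×10⁻³ m².
P = σAT⁴ ⇒ T = (P/(σA))^(1/4) = (11.96/(5.670×10⁻⁸×2.73×10⁻³))^(1/4) = 527 K.

T ≈ 527 K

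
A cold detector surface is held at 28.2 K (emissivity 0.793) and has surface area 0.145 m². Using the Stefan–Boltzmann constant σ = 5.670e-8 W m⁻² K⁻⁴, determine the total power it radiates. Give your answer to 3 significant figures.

Area A = 0.145 m².
P = εσAT⁴ = 0.793 × 5.670×10⁻⁸ × 0.145 × (28.2)⁴ = 4.12×10⁻³ W.

P ≈ 4.12×10⁻³ W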